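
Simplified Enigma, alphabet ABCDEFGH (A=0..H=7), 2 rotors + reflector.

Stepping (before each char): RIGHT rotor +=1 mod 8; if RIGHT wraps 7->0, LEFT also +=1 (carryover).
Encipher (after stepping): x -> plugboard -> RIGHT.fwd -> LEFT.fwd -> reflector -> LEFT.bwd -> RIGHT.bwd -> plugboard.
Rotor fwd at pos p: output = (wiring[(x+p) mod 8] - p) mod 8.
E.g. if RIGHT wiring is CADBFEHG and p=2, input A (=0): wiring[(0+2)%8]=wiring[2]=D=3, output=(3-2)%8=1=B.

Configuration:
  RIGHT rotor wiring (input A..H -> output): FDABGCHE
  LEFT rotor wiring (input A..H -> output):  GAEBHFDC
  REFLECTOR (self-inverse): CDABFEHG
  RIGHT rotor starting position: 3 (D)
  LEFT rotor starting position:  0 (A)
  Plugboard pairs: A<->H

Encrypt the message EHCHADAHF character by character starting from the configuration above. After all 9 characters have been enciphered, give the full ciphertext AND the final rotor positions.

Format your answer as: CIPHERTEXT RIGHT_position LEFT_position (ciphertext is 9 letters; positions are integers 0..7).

Char 1 ('E'): step: R->4, L=0; E->plug->E->R->B->L->A->refl->C->L'->H->R'->F->plug->F
Char 2 ('H'): step: R->5, L=0; H->plug->A->R->F->L->F->refl->E->L'->C->R'->B->plug->B
Char 3 ('C'): step: R->6, L=0; C->plug->C->R->H->L->C->refl->A->L'->B->R'->A->plug->H
Char 4 ('H'): step: R->7, L=0; H->plug->A->R->F->L->F->refl->E->L'->C->R'->E->plug->E
Char 5 ('A'): step: R->0, L->1 (L advanced); A->plug->H->R->E->L->E->refl->F->L'->H->R'->G->plug->G
Char 6 ('D'): step: R->1, L=1; D->plug->D->R->F->L->C->refl->A->L'->C->R'->A->plug->H
Char 7 ('A'): step: R->2, L=1; A->plug->H->R->B->L->D->refl->B->L'->G->R'->A->plug->H
Char 8 ('H'): step: R->3, L=1; H->plug->A->R->G->L->B->refl->D->L'->B->R'->E->plug->E
Char 9 ('F'): step: R->4, L=1; F->plug->F->R->H->L->F->refl->E->L'->E->R'->G->plug->G
Final: ciphertext=FBHEGHHEG, RIGHT=4, LEFT=1

Answer: FBHEGHHEG 4 1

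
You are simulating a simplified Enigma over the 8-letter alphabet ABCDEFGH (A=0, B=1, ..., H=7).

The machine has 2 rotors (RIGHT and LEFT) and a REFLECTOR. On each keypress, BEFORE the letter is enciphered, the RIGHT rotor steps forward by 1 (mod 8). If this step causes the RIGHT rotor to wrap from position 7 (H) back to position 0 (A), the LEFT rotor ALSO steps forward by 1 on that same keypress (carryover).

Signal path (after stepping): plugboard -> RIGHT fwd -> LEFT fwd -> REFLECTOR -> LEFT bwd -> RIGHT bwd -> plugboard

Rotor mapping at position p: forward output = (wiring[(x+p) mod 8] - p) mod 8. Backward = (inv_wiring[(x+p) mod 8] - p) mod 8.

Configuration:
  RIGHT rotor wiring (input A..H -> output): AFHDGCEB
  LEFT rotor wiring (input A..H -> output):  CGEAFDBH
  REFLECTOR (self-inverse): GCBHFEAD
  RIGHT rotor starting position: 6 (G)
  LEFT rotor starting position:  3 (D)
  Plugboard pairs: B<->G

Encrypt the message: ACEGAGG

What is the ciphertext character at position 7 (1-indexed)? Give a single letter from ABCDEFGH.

Char 1 ('A'): step: R->7, L=3; A->plug->A->R->C->L->A->refl->G->L'->D->R'->G->plug->B
Char 2 ('C'): step: R->0, L->4 (L advanced); C->plug->C->R->H->L->E->refl->F->L'->C->R'->F->plug->F
Char 3 ('E'): step: R->1, L=4; E->plug->E->R->B->L->H->refl->D->L'->D->R'->F->plug->F
Char 4 ('G'): step: R->2, L=4; G->plug->B->R->B->L->H->refl->D->L'->D->R'->H->plug->H
Char 5 ('A'): step: R->3, L=4; A->plug->A->R->A->L->B->refl->C->L'->F->R'->F->plug->F
Char 6 ('G'): step: R->4, L=4; G->plug->B->R->G->L->A->refl->G->L'->E->R'->E->plug->E
Char 7 ('G'): step: R->5, L=4; G->plug->B->R->H->L->E->refl->F->L'->C->R'->F->plug->F

F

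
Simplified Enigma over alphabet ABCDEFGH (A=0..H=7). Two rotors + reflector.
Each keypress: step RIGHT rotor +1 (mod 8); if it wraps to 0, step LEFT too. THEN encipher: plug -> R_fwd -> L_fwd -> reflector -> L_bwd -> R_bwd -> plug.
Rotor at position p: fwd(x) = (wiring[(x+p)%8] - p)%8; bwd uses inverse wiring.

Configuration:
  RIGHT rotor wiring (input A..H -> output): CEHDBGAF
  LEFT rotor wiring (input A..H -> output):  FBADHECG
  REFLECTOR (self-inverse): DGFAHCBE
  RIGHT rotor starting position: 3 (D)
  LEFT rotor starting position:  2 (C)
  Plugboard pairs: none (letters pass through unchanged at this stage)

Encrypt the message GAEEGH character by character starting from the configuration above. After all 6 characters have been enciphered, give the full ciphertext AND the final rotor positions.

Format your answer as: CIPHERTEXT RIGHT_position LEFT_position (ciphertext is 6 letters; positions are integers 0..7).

Char 1 ('G'): step: R->4, L=2; G->plug->G->R->D->L->C->refl->F->L'->C->R'->B->plug->B
Char 2 ('A'): step: R->5, L=2; A->plug->A->R->B->L->B->refl->G->L'->A->R'->C->plug->C
Char 3 ('E'): step: R->6, L=2; E->plug->E->R->B->L->B->refl->G->L'->A->R'->H->plug->H
Char 4 ('E'): step: R->7, L=2; E->plug->E->R->E->L->A->refl->D->L'->G->R'->A->plug->A
Char 5 ('G'): step: R->0, L->3 (L advanced); G->plug->G->R->A->L->A->refl->D->L'->E->R'->B->plug->B
Char 6 ('H'): step: R->1, L=3; H->plug->H->R->B->L->E->refl->H->L'->D->R'->A->plug->A
Final: ciphertext=BCHABA, RIGHT=1, LEFT=3

Answer: BCHABA 1 3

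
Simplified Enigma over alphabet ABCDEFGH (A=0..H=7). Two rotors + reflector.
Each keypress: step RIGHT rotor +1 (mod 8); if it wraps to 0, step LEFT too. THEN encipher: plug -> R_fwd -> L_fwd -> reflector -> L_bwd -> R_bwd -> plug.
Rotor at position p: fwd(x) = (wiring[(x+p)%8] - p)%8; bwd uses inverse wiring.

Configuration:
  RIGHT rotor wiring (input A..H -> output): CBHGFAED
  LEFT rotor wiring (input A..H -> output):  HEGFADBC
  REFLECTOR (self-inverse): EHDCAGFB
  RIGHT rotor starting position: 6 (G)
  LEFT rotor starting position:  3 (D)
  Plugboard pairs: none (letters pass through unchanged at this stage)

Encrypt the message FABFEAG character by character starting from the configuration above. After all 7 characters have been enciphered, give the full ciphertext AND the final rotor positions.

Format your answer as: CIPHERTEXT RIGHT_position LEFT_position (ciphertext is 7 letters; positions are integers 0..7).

Char 1 ('F'): step: R->7, L=3; F->plug->F->R->G->L->B->refl->H->L'->E->R'->A->plug->A
Char 2 ('A'): step: R->0, L->4 (L advanced); A->plug->A->R->C->L->F->refl->G->L'->D->R'->H->plug->H
Char 3 ('B'): step: R->1, L=4; B->plug->B->R->G->L->C->refl->D->L'->E->R'->D->plug->D
Char 4 ('F'): step: R->2, L=4; F->plug->F->R->B->L->H->refl->B->L'->H->R'->H->plug->H
Char 5 ('E'): step: R->3, L=4; E->plug->E->R->A->L->E->refl->A->L'->F->R'->C->plug->C
Char 6 ('A'): step: R->4, L=4; A->plug->A->R->B->L->H->refl->B->L'->H->R'->D->plug->D
Char 7 ('G'): step: R->5, L=4; G->plug->G->R->B->L->H->refl->B->L'->H->R'->B->plug->B
Final: ciphertext=AHDHCDB, RIGHT=5, LEFT=4

Answer: AHDHCDB 5 4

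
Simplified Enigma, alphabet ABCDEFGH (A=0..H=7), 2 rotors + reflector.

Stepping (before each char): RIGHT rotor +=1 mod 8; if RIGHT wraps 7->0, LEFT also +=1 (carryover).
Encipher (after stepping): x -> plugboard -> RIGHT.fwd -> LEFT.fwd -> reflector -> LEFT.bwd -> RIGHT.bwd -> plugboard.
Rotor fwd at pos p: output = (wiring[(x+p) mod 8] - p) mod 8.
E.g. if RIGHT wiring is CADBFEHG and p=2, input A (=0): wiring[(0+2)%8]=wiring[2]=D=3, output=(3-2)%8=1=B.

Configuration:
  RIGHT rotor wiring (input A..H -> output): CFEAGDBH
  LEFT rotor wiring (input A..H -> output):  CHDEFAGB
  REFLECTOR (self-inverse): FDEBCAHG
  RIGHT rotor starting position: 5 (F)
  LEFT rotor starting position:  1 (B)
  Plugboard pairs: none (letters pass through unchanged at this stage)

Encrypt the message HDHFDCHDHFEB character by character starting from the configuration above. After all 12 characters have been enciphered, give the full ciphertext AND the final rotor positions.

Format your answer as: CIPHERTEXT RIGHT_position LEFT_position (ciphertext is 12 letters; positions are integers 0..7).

Char 1 ('H'): step: R->6, L=1; H->plug->H->R->F->L->F->refl->A->L'->G->R'->E->plug->E
Char 2 ('D'): step: R->7, L=1; D->plug->D->R->F->L->F->refl->A->L'->G->R'->C->plug->C
Char 3 ('H'): step: R->0, L->2 (L advanced); H->plug->H->R->H->L->F->refl->A->L'->G->R'->E->plug->E
Char 4 ('F'): step: R->1, L=2; F->plug->F->R->A->L->B->refl->D->L'->C->R'->E->plug->E
Char 5 ('D'): step: R->2, L=2; D->plug->D->R->B->L->C->refl->E->L'->E->R'->C->plug->C
Char 6 ('C'): step: R->3, L=2; C->plug->C->R->A->L->B->refl->D->L'->C->R'->G->plug->G
Char 7 ('H'): step: R->4, L=2; H->plug->H->R->E->L->E->refl->C->L'->B->R'->F->plug->F
Char 8 ('D'): step: R->5, L=2; D->plug->D->R->F->L->H->refl->G->L'->D->R'->G->plug->G
Char 9 ('H'): step: R->6, L=2; H->plug->H->R->F->L->H->refl->G->L'->D->R'->A->plug->A
Char 10 ('F'): step: R->7, L=2; F->plug->F->R->H->L->F->refl->A->L'->G->R'->C->plug->C
Char 11 ('E'): step: R->0, L->3 (L advanced); E->plug->E->R->G->L->E->refl->C->L'->B->R'->G->plug->G
Char 12 ('B'): step: R->1, L=3; B->plug->B->R->D->L->D->refl->B->L'->A->R'->F->plug->F
Final: ciphertext=ECEECGFGACGF, RIGHT=1, LEFT=3

Answer: ECEECGFGACGF 1 3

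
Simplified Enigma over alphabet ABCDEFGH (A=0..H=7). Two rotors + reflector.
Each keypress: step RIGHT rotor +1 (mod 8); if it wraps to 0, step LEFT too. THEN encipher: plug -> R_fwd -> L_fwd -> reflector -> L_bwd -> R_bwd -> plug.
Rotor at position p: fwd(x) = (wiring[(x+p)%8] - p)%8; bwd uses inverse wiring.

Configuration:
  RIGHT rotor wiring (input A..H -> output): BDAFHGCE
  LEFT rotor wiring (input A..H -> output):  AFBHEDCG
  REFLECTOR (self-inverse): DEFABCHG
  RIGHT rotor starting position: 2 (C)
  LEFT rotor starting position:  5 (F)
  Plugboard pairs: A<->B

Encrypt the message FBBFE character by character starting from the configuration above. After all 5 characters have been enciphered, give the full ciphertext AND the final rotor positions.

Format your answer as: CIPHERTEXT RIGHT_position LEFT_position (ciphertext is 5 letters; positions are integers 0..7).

Answer: EGEHD 7 5

Derivation:
Char 1 ('F'): step: R->3, L=5; F->plug->F->R->G->L->C->refl->F->L'->B->R'->E->plug->E
Char 2 ('B'): step: R->4, L=5; B->plug->A->R->D->L->D->refl->A->L'->E->R'->G->plug->G
Char 3 ('B'): step: R->5, L=5; B->plug->A->R->B->L->F->refl->C->L'->G->R'->E->plug->E
Char 4 ('F'): step: R->6, L=5; F->plug->F->R->H->L->H->refl->G->L'->A->R'->H->plug->H
Char 5 ('E'): step: R->7, L=5; E->plug->E->R->G->L->C->refl->F->L'->B->R'->D->plug->D
Final: ciphertext=EGEHD, RIGHT=7, LEFT=5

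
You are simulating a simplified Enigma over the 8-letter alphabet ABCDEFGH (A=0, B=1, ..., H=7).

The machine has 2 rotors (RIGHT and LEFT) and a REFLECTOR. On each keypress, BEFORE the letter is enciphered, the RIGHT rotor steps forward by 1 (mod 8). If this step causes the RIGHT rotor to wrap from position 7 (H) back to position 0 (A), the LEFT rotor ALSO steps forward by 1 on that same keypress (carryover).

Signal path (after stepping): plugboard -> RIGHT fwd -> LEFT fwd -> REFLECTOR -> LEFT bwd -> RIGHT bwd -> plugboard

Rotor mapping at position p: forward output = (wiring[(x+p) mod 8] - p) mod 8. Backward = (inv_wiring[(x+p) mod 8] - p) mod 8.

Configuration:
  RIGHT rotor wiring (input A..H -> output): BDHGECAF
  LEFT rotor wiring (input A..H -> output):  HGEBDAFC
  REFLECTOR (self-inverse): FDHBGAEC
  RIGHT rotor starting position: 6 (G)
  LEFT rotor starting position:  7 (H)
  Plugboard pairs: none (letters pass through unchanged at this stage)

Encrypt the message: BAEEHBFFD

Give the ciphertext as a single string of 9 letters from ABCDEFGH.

Char 1 ('B'): step: R->7, L=7; B->plug->B->R->C->L->H->refl->C->L'->E->R'->C->plug->C
Char 2 ('A'): step: R->0, L->0 (L advanced); A->plug->A->R->B->L->G->refl->E->L'->C->R'->F->plug->F
Char 3 ('E'): step: R->1, L=0; E->plug->E->R->B->L->G->refl->E->L'->C->R'->A->plug->A
Char 4 ('E'): step: R->2, L=0; E->plug->E->R->G->L->F->refl->A->L'->F->R'->A->plug->A
Char 5 ('H'): step: R->3, L=0; H->plug->H->R->E->L->D->refl->B->L'->D->R'->A->plug->A
Char 6 ('B'): step: R->4, L=0; B->plug->B->R->G->L->F->refl->A->L'->F->R'->E->plug->E
Char 7 ('F'): step: R->5, L=0; F->plug->F->R->C->L->E->refl->G->L'->B->R'->G->plug->G
Char 8 ('F'): step: R->6, L=0; F->plug->F->R->A->L->H->refl->C->L'->H->R'->B->plug->B
Char 9 ('D'): step: R->7, L=0; D->plug->D->R->A->L->H->refl->C->L'->H->R'->E->plug->E

Answer: CFAAAEGBE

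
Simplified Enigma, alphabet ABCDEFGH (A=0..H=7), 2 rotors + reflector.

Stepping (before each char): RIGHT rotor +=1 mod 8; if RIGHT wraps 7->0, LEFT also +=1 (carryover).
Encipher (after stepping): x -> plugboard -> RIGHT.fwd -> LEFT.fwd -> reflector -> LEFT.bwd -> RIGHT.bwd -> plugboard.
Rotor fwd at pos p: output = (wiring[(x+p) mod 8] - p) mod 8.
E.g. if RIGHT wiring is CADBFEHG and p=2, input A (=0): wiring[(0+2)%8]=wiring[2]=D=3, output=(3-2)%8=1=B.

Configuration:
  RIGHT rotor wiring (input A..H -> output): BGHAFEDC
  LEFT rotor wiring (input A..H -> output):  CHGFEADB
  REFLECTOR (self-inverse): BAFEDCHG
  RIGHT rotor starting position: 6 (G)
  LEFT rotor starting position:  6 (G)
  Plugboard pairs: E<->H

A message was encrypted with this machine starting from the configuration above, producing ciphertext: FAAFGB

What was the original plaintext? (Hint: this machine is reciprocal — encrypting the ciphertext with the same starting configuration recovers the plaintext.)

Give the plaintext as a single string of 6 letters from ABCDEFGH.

Char 1 ('F'): step: R->7, L=6; F->plug->F->R->G->L->G->refl->H->L'->F->R'->G->plug->G
Char 2 ('A'): step: R->0, L->7 (L advanced); A->plug->A->R->B->L->D->refl->E->L'->H->R'->C->plug->C
Char 3 ('A'): step: R->1, L=7; A->plug->A->R->F->L->F->refl->C->L'->A->R'->H->plug->E
Char 4 ('F'): step: R->2, L=7; F->plug->F->R->A->L->C->refl->F->L'->F->R'->A->plug->A
Char 5 ('G'): step: R->3, L=7; G->plug->G->R->D->L->H->refl->G->L'->E->R'->H->plug->E
Char 6 ('B'): step: R->4, L=7; B->plug->B->R->A->L->C->refl->F->L'->F->R'->E->plug->H

Answer: GCEAEH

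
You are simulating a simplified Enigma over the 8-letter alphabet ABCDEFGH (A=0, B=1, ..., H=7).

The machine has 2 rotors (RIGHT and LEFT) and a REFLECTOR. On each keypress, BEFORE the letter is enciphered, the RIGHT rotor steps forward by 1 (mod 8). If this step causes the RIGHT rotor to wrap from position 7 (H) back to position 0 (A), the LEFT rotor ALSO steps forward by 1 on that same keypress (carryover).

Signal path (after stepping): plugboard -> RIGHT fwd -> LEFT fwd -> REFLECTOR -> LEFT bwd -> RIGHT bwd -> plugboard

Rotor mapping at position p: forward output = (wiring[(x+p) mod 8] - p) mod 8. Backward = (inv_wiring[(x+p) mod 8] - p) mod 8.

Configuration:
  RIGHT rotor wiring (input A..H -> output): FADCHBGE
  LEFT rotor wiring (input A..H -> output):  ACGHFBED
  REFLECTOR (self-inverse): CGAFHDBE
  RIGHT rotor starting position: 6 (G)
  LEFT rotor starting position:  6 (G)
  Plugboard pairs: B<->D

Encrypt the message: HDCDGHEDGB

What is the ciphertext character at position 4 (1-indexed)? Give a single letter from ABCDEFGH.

Char 1 ('H'): step: R->7, L=6; H->plug->H->R->H->L->D->refl->F->L'->B->R'->C->plug->C
Char 2 ('D'): step: R->0, L->7 (L advanced); D->plug->B->R->A->L->E->refl->H->L'->D->R'->C->plug->C
Char 3 ('C'): step: R->1, L=7; C->plug->C->R->B->L->B->refl->G->L'->F->R'->F->plug->F
Char 4 ('D'): step: R->2, L=7; D->plug->B->R->A->L->E->refl->H->L'->D->R'->G->plug->G

G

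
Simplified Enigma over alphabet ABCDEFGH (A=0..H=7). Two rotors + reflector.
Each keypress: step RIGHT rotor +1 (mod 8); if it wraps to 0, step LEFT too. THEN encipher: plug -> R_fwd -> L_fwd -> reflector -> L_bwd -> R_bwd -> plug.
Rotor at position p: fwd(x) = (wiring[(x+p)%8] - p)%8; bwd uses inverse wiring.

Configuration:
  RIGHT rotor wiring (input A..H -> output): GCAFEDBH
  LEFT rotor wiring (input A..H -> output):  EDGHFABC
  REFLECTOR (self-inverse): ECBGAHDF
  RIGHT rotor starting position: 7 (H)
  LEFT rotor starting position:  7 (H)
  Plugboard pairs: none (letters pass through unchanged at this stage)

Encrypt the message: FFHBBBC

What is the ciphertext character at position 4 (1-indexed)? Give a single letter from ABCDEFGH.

Char 1 ('F'): step: R->0, L->0 (L advanced); F->plug->F->R->D->L->H->refl->F->L'->E->R'->E->plug->E
Char 2 ('F'): step: R->1, L=0; F->plug->F->R->A->L->E->refl->A->L'->F->R'->H->plug->H
Char 3 ('H'): step: R->2, L=0; H->plug->H->R->A->L->E->refl->A->L'->F->R'->F->plug->F
Char 4 ('B'): step: R->3, L=0; B->plug->B->R->B->L->D->refl->G->L'->C->R'->A->plug->A

A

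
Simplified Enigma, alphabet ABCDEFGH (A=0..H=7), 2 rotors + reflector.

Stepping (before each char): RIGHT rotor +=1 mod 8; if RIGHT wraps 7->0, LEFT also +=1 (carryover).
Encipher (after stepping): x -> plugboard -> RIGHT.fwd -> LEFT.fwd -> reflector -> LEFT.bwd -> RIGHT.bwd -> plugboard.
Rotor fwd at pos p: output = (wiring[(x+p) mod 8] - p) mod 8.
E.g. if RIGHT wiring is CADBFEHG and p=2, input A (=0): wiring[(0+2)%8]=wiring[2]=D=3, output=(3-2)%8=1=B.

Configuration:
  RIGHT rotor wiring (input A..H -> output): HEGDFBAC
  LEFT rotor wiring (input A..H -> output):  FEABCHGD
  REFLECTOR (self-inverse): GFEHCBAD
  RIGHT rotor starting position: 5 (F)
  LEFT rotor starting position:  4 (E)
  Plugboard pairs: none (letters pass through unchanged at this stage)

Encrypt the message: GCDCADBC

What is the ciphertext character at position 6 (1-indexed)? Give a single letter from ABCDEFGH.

Char 1 ('G'): step: R->6, L=4; G->plug->G->R->H->L->F->refl->B->L'->E->R'->B->plug->B
Char 2 ('C'): step: R->7, L=4; C->plug->C->R->F->L->A->refl->G->L'->A->R'->B->plug->B
Char 3 ('D'): step: R->0, L->5 (L advanced); D->plug->D->R->D->L->A->refl->G->L'->C->R'->H->plug->H
Char 4 ('C'): step: R->1, L=5; C->plug->C->R->C->L->G->refl->A->L'->D->R'->A->plug->A
Char 5 ('A'): step: R->2, L=5; A->plug->A->R->E->L->H->refl->D->L'->F->R'->G->plug->G
Char 6 ('D'): step: R->3, L=5; D->plug->D->R->F->L->D->refl->H->L'->E->R'->F->plug->F

F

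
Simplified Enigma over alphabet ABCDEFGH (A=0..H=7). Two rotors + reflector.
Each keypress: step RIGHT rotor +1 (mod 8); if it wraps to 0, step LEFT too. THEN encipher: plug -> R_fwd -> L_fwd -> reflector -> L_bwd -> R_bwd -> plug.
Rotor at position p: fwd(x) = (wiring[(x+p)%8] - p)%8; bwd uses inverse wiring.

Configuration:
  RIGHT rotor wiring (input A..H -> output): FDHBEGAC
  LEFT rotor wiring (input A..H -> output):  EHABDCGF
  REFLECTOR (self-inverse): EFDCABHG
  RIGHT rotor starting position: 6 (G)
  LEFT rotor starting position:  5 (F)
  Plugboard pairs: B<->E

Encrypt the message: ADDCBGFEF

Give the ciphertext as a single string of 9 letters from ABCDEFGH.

Answer: GHEHGDADC

Derivation:
Char 1 ('A'): step: R->7, L=5; A->plug->A->R->D->L->H->refl->G->L'->H->R'->G->plug->G
Char 2 ('D'): step: R->0, L->6 (L advanced); D->plug->D->R->B->L->H->refl->G->L'->C->R'->H->plug->H
Char 3 ('D'): step: R->1, L=6; D->plug->D->R->D->L->B->refl->F->L'->G->R'->B->plug->E
Char 4 ('C'): step: R->2, L=6; C->plug->C->R->C->L->G->refl->H->L'->B->R'->H->plug->H
Char 5 ('B'): step: R->3, L=6; B->plug->E->R->H->L->E->refl->A->L'->A->R'->G->plug->G
Char 6 ('G'): step: R->4, L=6; G->plug->G->R->D->L->B->refl->F->L'->G->R'->D->plug->D
Char 7 ('F'): step: R->5, L=6; F->plug->F->R->C->L->G->refl->H->L'->B->R'->A->plug->A
Char 8 ('E'): step: R->6, L=6; E->plug->B->R->E->L->C->refl->D->L'->F->R'->D->plug->D
Char 9 ('F'): step: R->7, L=6; F->plug->F->R->F->L->D->refl->C->L'->E->R'->C->plug->C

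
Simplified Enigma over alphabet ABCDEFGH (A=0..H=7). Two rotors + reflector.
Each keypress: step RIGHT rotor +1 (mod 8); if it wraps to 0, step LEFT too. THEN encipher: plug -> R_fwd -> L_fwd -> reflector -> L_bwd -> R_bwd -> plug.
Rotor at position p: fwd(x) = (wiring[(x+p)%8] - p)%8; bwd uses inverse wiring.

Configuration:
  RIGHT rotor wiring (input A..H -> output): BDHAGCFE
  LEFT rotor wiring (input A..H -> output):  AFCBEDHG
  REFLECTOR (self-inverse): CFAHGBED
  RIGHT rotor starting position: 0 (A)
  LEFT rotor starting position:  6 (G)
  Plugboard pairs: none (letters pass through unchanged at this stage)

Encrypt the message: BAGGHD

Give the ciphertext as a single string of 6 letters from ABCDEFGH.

Answer: FECEFC

Derivation:
Char 1 ('B'): step: R->1, L=6; B->plug->B->R->G->L->G->refl->E->L'->E->R'->F->plug->F
Char 2 ('A'): step: R->2, L=6; A->plug->A->R->F->L->D->refl->H->L'->D->R'->E->plug->E
Char 3 ('G'): step: R->3, L=6; G->plug->G->R->A->L->B->refl->F->L'->H->R'->C->plug->C
Char 4 ('G'): step: R->4, L=6; G->plug->G->R->D->L->H->refl->D->L'->F->R'->E->plug->E
Char 5 ('H'): step: R->5, L=6; H->plug->H->R->B->L->A->refl->C->L'->C->R'->F->plug->F
Char 6 ('D'): step: R->6, L=6; D->plug->D->R->F->L->D->refl->H->L'->D->R'->C->plug->C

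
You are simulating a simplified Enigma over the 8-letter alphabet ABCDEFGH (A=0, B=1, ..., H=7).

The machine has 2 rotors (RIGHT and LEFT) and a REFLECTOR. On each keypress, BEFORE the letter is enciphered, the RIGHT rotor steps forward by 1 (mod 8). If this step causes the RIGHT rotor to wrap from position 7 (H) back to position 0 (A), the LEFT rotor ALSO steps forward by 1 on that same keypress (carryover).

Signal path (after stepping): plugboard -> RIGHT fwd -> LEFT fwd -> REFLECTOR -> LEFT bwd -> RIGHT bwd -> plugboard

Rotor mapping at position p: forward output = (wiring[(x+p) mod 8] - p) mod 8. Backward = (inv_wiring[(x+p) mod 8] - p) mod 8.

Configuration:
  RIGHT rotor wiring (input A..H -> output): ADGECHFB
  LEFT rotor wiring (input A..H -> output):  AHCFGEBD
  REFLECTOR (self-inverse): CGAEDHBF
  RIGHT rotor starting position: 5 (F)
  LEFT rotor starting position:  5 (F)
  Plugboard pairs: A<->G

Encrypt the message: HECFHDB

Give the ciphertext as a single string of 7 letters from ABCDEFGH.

Answer: BAEADEF

Derivation:
Char 1 ('H'): step: R->6, L=5; H->plug->H->R->B->L->E->refl->D->L'->D->R'->B->plug->B
Char 2 ('E'): step: R->7, L=5; E->plug->E->R->F->L->F->refl->H->L'->A->R'->G->plug->A
Char 3 ('C'): step: R->0, L->6 (L advanced); C->plug->C->R->G->L->A->refl->C->L'->C->R'->E->plug->E
Char 4 ('F'): step: R->1, L=6; F->plug->F->R->E->L->E->refl->D->L'->A->R'->G->plug->A
Char 5 ('H'): step: R->2, L=6; H->plug->H->R->B->L->F->refl->H->L'->F->R'->D->plug->D
Char 6 ('D'): step: R->3, L=6; D->plug->D->R->C->L->C->refl->A->L'->G->R'->E->plug->E
Char 7 ('B'): step: R->4, L=6; B->plug->B->R->D->L->B->refl->G->L'->H->R'->F->plug->F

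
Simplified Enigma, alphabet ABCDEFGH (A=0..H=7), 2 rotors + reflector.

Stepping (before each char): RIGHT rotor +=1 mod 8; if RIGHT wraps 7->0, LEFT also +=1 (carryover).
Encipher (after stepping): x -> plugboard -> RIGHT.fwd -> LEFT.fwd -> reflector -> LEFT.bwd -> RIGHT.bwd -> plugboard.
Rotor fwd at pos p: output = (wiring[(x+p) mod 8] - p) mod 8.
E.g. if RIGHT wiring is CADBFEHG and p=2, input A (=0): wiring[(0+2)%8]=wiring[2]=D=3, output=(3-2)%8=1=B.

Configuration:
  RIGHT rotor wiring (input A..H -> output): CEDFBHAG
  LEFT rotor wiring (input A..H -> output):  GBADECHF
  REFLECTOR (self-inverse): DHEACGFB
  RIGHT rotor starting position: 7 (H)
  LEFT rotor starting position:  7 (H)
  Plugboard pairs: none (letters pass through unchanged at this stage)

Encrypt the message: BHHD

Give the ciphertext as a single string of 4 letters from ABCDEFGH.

Answer: DEBC

Derivation:
Char 1 ('B'): step: R->0, L->0 (L advanced); B->plug->B->R->E->L->E->refl->C->L'->F->R'->D->plug->D
Char 2 ('H'): step: R->1, L=0; H->plug->H->R->B->L->B->refl->H->L'->G->R'->E->plug->E
Char 3 ('H'): step: R->2, L=0; H->plug->H->R->C->L->A->refl->D->L'->D->R'->B->plug->B
Char 4 ('D'): step: R->3, L=0; D->plug->D->R->F->L->C->refl->E->L'->E->R'->C->plug->C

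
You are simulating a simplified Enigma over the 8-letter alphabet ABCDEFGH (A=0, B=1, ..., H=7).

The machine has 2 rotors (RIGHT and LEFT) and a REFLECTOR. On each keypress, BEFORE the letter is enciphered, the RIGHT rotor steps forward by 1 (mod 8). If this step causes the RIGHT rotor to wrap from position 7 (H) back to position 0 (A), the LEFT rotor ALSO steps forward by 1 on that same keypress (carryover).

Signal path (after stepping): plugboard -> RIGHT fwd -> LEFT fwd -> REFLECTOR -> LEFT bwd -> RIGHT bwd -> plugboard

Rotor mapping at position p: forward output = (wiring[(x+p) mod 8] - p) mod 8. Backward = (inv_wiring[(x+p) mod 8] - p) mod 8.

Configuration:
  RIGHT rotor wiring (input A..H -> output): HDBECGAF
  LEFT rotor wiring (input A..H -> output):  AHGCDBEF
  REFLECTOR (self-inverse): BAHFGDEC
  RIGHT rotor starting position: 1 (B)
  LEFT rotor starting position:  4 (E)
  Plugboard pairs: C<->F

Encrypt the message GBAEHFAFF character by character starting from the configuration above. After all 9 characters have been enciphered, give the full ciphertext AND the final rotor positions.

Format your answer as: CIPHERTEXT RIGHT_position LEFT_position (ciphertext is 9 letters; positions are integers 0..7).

Answer: HCHFCGGHA 2 5

Derivation:
Char 1 ('G'): step: R->2, L=4; G->plug->G->R->F->L->D->refl->F->L'->B->R'->H->plug->H
Char 2 ('B'): step: R->3, L=4; B->plug->B->R->H->L->G->refl->E->L'->E->R'->F->plug->C
Char 3 ('A'): step: R->4, L=4; A->plug->A->R->G->L->C->refl->H->L'->A->R'->H->plug->H
Char 4 ('E'): step: R->5, L=4; E->plug->E->R->G->L->C->refl->H->L'->A->R'->C->plug->F
Char 5 ('H'): step: R->6, L=4; H->plug->H->R->A->L->H->refl->C->L'->G->R'->F->plug->C
Char 6 ('F'): step: R->7, L=4; F->plug->C->R->E->L->E->refl->G->L'->H->R'->G->plug->G
Char 7 ('A'): step: R->0, L->5 (L advanced); A->plug->A->R->H->L->G->refl->E->L'->A->R'->G->plug->G
Char 8 ('F'): step: R->1, L=5; F->plug->C->R->D->L->D->refl->F->L'->G->R'->H->plug->H
Char 9 ('F'): step: R->2, L=5; F->plug->C->R->A->L->E->refl->G->L'->H->R'->A->plug->A
Final: ciphertext=HCHFCGGHA, RIGHT=2, LEFT=5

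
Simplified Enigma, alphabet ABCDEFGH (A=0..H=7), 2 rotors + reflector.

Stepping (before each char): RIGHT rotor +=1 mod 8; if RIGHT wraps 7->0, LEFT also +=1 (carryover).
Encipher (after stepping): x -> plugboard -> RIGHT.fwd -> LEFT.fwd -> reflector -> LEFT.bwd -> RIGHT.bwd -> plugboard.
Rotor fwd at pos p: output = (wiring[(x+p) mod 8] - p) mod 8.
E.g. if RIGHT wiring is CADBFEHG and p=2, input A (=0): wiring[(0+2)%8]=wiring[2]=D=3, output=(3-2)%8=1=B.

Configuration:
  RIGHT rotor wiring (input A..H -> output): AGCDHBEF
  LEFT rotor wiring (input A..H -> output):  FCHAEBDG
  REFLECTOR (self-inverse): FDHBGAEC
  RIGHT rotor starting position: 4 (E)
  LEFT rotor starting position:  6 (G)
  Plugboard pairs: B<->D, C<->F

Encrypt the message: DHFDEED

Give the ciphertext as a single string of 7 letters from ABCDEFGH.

Char 1 ('D'): step: R->5, L=6; D->plug->B->R->H->L->D->refl->B->L'->E->R'->A->plug->A
Char 2 ('H'): step: R->6, L=6; H->plug->H->R->D->L->E->refl->G->L'->G->R'->A->plug->A
Char 3 ('F'): step: R->7, L=6; F->plug->C->R->H->L->D->refl->B->L'->E->R'->E->plug->E
Char 4 ('D'): step: R->0, L->7 (L advanced); D->plug->B->R->G->L->C->refl->H->L'->A->R'->A->plug->A
Char 5 ('E'): step: R->1, L=7; E->plug->E->R->A->L->H->refl->C->L'->G->R'->D->plug->B
Char 6 ('E'): step: R->2, L=7; E->plug->E->R->C->L->D->refl->B->L'->E->R'->H->plug->H
Char 7 ('D'): step: R->3, L=7; D->plug->B->R->E->L->B->refl->D->L'->C->R'->E->plug->E

Answer: AAEABHE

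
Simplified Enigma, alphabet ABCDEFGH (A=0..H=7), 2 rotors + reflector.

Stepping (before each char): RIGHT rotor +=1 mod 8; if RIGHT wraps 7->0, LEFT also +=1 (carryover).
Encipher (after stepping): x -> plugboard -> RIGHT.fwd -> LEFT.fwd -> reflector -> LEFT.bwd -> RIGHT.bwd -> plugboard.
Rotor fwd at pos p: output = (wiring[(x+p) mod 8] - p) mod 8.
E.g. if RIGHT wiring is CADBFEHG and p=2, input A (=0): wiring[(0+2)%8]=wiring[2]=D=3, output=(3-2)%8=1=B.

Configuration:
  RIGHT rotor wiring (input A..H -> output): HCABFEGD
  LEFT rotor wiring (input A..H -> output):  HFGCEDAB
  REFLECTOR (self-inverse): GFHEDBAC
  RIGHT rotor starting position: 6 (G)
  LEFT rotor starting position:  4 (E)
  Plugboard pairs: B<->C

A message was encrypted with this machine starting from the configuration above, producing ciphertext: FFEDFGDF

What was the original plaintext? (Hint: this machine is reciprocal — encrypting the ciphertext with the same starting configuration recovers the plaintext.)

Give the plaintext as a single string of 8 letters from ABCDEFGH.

Char 1 ('F'): step: R->7, L=4; F->plug->F->R->G->L->C->refl->H->L'->B->R'->D->plug->D
Char 2 ('F'): step: R->0, L->5 (L advanced); F->plug->F->R->E->L->A->refl->G->L'->A->R'->C->plug->B
Char 3 ('E'): step: R->1, L=5; E->plug->E->R->D->L->C->refl->H->L'->H->R'->B->plug->C
Char 4 ('D'): step: R->2, L=5; D->plug->D->R->C->L->E->refl->D->L'->B->R'->F->plug->F
Char 5 ('F'): step: R->3, L=5; F->plug->F->R->E->L->A->refl->G->L'->A->R'->E->plug->E
Char 6 ('G'): step: R->4, L=5; G->plug->G->R->E->L->A->refl->G->L'->A->R'->B->plug->C
Char 7 ('D'): step: R->5, L=5; D->plug->D->R->C->L->E->refl->D->L'->B->R'->B->plug->C
Char 8 ('F'): step: R->6, L=5; F->plug->F->R->D->L->C->refl->H->L'->H->R'->G->plug->G

Answer: DBCFECCG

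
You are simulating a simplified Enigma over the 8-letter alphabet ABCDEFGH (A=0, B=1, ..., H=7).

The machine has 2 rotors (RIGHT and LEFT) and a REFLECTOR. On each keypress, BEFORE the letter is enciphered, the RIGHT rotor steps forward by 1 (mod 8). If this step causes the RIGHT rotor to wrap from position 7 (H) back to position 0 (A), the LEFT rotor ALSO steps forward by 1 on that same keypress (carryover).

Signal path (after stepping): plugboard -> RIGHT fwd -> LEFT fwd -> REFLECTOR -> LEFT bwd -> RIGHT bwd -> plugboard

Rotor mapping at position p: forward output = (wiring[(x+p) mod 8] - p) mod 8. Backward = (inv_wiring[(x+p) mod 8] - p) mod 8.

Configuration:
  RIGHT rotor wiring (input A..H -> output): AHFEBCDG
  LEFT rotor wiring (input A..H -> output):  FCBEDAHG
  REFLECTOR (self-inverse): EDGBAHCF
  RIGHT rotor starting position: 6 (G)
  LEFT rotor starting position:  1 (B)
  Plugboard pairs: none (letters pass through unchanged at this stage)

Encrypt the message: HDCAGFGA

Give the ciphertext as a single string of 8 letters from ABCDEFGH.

Char 1 ('H'): step: R->7, L=1; H->plug->H->R->E->L->H->refl->F->L'->G->R'->D->plug->D
Char 2 ('D'): step: R->0, L->2 (L advanced); D->plug->D->R->E->L->F->refl->H->L'->A->R'->A->plug->A
Char 3 ('C'): step: R->1, L=2; C->plug->C->R->D->L->G->refl->C->L'->B->R'->E->plug->E
Char 4 ('A'): step: R->2, L=2; A->plug->A->R->D->L->G->refl->C->L'->B->R'->E->plug->E
Char 5 ('G'): step: R->3, L=2; G->plug->G->R->E->L->F->refl->H->L'->A->R'->D->plug->D
Char 6 ('F'): step: R->4, L=2; F->plug->F->R->D->L->G->refl->C->L'->B->R'->G->plug->G
Char 7 ('G'): step: R->5, L=2; G->plug->G->R->H->L->A->refl->E->L'->F->R'->A->plug->A
Char 8 ('A'): step: R->6, L=2; A->plug->A->R->F->L->E->refl->A->L'->H->R'->E->plug->E

Answer: DAEEDGAE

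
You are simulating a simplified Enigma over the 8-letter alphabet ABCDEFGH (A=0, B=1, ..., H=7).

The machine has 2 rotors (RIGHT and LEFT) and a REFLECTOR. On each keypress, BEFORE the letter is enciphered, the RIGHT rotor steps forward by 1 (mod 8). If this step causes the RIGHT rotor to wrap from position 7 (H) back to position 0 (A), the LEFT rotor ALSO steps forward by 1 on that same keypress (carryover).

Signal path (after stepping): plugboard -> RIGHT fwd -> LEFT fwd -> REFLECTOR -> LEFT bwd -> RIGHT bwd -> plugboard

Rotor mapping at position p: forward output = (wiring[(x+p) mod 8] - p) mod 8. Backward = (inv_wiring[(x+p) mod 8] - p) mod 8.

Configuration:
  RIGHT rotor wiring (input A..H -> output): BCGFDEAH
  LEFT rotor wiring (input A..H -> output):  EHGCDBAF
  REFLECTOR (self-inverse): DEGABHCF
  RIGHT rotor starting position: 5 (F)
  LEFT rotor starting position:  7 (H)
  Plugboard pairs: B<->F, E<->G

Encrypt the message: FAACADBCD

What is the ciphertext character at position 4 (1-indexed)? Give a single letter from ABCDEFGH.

Char 1 ('F'): step: R->6, L=7; F->plug->B->R->B->L->F->refl->H->L'->D->R'->C->plug->C
Char 2 ('A'): step: R->7, L=7; A->plug->A->R->A->L->G->refl->C->L'->G->R'->E->plug->G
Char 3 ('A'): step: R->0, L->0 (L advanced); A->plug->A->R->B->L->H->refl->F->L'->H->R'->H->plug->H
Char 4 ('C'): step: R->1, L=0; C->plug->C->R->E->L->D->refl->A->L'->G->R'->G->plug->E

E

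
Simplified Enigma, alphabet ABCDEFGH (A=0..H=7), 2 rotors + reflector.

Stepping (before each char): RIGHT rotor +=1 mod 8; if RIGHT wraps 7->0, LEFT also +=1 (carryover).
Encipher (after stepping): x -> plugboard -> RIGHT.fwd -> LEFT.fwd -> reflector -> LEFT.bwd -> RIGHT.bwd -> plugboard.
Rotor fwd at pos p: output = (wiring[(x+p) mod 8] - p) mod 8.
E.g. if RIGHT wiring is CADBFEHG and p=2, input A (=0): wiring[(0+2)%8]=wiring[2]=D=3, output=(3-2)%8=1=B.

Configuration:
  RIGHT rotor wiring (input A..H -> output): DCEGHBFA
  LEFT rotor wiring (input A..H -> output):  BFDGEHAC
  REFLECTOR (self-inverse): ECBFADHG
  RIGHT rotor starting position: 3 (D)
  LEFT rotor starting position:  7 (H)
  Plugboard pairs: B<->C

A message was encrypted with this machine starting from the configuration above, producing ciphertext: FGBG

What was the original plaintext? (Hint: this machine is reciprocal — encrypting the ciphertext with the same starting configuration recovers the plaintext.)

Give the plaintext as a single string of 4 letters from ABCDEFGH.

Answer: AFFC

Derivation:
Char 1 ('F'): step: R->4, L=7; F->plug->F->R->G->L->A->refl->E->L'->D->R'->A->plug->A
Char 2 ('G'): step: R->5, L=7; G->plug->G->R->B->L->C->refl->B->L'->H->R'->F->plug->F
Char 3 ('B'): step: R->6, L=7; B->plug->C->R->F->L->F->refl->D->L'->A->R'->F->plug->F
Char 4 ('G'): step: R->7, L=7; G->plug->G->R->C->L->G->refl->H->L'->E->R'->B->plug->C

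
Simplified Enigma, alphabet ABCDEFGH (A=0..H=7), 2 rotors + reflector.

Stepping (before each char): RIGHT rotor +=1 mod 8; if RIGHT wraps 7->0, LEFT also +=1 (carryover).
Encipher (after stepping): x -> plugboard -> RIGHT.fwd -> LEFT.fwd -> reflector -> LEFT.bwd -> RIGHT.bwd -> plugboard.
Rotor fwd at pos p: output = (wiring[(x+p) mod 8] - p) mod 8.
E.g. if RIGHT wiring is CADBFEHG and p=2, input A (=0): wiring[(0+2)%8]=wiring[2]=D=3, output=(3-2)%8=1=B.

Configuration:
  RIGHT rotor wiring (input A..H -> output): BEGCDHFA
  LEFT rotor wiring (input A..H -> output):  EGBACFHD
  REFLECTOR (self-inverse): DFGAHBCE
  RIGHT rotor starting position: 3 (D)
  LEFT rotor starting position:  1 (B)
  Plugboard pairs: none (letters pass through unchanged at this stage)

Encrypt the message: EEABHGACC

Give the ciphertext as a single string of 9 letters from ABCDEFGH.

Answer: HFHFFHDEH

Derivation:
Char 1 ('E'): step: R->4, L=1; E->plug->E->R->F->L->G->refl->C->L'->G->R'->H->plug->H
Char 2 ('E'): step: R->5, L=1; E->plug->E->R->H->L->D->refl->A->L'->B->R'->F->plug->F
Char 3 ('A'): step: R->6, L=1; A->plug->A->R->H->L->D->refl->A->L'->B->R'->H->plug->H
Char 4 ('B'): step: R->7, L=1; B->plug->B->R->C->L->H->refl->E->L'->E->R'->F->plug->F
Char 5 ('H'): step: R->0, L->2 (L advanced); H->plug->H->R->A->L->H->refl->E->L'->H->R'->F->plug->F
Char 6 ('G'): step: R->1, L=2; G->plug->G->R->H->L->E->refl->H->L'->A->R'->H->plug->H
Char 7 ('A'): step: R->2, L=2; A->plug->A->R->E->L->F->refl->B->L'->F->R'->D->plug->D
Char 8 ('C'): step: R->3, L=2; C->plug->C->R->E->L->F->refl->B->L'->F->R'->E->plug->E
Char 9 ('C'): step: R->4, L=2; C->plug->C->R->B->L->G->refl->C->L'->G->R'->H->plug->H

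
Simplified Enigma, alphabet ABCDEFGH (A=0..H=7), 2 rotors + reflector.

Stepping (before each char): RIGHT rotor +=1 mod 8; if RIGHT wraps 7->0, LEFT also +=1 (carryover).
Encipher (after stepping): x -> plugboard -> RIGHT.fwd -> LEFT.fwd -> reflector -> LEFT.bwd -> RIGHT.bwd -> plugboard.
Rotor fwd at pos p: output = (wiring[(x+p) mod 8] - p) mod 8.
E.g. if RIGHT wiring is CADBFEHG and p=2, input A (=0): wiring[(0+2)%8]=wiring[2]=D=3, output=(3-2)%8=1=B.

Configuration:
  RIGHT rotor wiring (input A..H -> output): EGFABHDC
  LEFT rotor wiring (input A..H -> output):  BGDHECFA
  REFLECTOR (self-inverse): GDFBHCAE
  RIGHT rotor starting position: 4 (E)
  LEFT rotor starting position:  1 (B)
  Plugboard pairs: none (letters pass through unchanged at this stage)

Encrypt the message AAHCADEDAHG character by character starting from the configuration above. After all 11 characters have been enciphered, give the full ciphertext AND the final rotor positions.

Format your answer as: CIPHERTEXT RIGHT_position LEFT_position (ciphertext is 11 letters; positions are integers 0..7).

Answer: DCAGHABCEFH 7 2

Derivation:
Char 1 ('A'): step: R->5, L=1; A->plug->A->R->C->L->G->refl->A->L'->H->R'->D->plug->D
Char 2 ('A'): step: R->6, L=1; A->plug->A->R->F->L->E->refl->H->L'->G->R'->C->plug->C
Char 3 ('H'): step: R->7, L=1; H->plug->H->R->E->L->B->refl->D->L'->D->R'->A->plug->A
Char 4 ('C'): step: R->0, L->2 (L advanced); C->plug->C->R->F->L->G->refl->A->L'->D->R'->G->plug->G
Char 5 ('A'): step: R->1, L=2; A->plug->A->R->F->L->G->refl->A->L'->D->R'->H->plug->H
Char 6 ('D'): step: R->2, L=2; D->plug->D->R->F->L->G->refl->A->L'->D->R'->A->plug->A
Char 7 ('E'): step: R->3, L=2; E->plug->E->R->H->L->E->refl->H->L'->G->R'->B->plug->B
Char 8 ('D'): step: R->4, L=2; D->plug->D->R->G->L->H->refl->E->L'->H->R'->C->plug->C
Char 9 ('A'): step: R->5, L=2; A->plug->A->R->C->L->C->refl->F->L'->B->R'->E->plug->E
Char 10 ('H'): step: R->6, L=2; H->plug->H->R->B->L->F->refl->C->L'->C->R'->F->plug->F
Char 11 ('G'): step: R->7, L=2; G->plug->G->R->A->L->B->refl->D->L'->E->R'->H->plug->H
Final: ciphertext=DCAGHABCEFH, RIGHT=7, LEFT=2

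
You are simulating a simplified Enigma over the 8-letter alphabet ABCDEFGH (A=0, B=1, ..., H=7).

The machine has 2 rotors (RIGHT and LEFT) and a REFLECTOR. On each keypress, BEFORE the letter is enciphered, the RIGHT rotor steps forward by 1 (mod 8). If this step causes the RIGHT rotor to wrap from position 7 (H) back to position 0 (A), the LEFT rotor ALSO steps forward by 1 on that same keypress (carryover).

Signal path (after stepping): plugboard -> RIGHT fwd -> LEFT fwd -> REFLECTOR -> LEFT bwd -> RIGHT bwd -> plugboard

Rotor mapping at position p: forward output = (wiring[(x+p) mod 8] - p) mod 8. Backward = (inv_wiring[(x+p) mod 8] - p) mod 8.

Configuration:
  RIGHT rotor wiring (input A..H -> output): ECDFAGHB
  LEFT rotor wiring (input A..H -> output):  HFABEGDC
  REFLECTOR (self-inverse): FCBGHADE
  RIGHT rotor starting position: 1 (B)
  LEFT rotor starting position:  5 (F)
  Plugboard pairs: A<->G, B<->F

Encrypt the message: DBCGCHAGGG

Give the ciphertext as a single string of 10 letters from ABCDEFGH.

Char 1 ('D'): step: R->2, L=5; D->plug->D->R->E->L->A->refl->F->L'->C->R'->G->plug->A
Char 2 ('B'): step: R->3, L=5; B->plug->F->R->B->L->G->refl->D->L'->F->R'->B->plug->F
Char 3 ('C'): step: R->4, L=5; C->plug->C->R->D->L->C->refl->B->L'->A->R'->E->plug->E
Char 4 ('G'): step: R->5, L=5; G->plug->A->R->B->L->G->refl->D->L'->F->R'->E->plug->E
Char 5 ('C'): step: R->6, L=5; C->plug->C->R->G->L->E->refl->H->L'->H->R'->F->plug->B
Char 6 ('H'): step: R->7, L=5; H->plug->H->R->A->L->B->refl->C->L'->D->R'->C->plug->C
Char 7 ('A'): step: R->0, L->6 (L advanced); A->plug->G->R->H->L->A->refl->F->L'->A->R'->E->plug->E
Char 8 ('G'): step: R->1, L=6; G->plug->A->R->B->L->E->refl->H->L'->D->R'->H->plug->H
Char 9 ('G'): step: R->2, L=6; G->plug->A->R->B->L->E->refl->H->L'->D->R'->B->plug->F
Char 10 ('G'): step: R->3, L=6; G->plug->A->R->C->L->B->refl->C->L'->E->R'->D->plug->D

Answer: AFEEBCEHFD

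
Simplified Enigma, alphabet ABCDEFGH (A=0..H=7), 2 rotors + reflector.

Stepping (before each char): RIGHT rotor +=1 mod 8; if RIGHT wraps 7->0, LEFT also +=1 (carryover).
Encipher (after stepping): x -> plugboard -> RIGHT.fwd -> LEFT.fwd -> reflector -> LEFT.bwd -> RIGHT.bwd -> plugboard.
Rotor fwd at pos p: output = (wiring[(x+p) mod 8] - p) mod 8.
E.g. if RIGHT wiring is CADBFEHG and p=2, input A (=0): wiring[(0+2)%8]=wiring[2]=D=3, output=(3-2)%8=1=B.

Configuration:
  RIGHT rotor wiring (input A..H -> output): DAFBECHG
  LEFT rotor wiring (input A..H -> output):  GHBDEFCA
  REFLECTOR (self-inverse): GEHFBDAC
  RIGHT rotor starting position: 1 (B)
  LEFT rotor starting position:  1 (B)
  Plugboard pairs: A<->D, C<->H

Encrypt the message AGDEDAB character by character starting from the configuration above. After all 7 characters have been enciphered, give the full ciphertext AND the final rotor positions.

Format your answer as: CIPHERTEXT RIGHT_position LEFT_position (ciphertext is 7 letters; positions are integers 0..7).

Char 1 ('A'): step: R->2, L=1; A->plug->D->R->A->L->G->refl->A->L'->B->R'->G->plug->G
Char 2 ('G'): step: R->3, L=1; G->plug->G->R->F->L->B->refl->E->L'->E->R'->D->plug->A
Char 3 ('D'): step: R->4, L=1; D->plug->A->R->A->L->G->refl->A->L'->B->R'->G->plug->G
Char 4 ('E'): step: R->5, L=1; E->plug->E->R->D->L->D->refl->F->L'->H->R'->H->plug->C
Char 5 ('D'): step: R->6, L=1; D->plug->A->R->B->L->A->refl->G->L'->A->R'->B->plug->B
Char 6 ('A'): step: R->7, L=1; A->plug->D->R->G->L->H->refl->C->L'->C->R'->E->plug->E
Char 7 ('B'): step: R->0, L->2 (L advanced); B->plug->B->R->A->L->H->refl->C->L'->C->R'->F->plug->F
Final: ciphertext=GAGCBEF, RIGHT=0, LEFT=2

Answer: GAGCBEF 0 2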